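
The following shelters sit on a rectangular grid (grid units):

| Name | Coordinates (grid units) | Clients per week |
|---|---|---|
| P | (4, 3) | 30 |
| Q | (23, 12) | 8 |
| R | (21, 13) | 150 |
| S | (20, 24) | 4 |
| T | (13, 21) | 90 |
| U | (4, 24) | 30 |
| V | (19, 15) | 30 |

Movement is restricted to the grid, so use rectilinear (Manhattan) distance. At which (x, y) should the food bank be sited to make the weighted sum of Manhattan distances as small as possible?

(19, 13)

Manhattan distance separates: Σwᵢ(|x−xᵢ|+|y−yᵢ|) = Σwᵢ|x−xᵢ| + Σwᵢ|y−yᵢ|, so x and y are optimised independently as 1-D weighted medians.
Total weight W = 342; half = 171.
x-coordinate, sorted with cumulative weight:
  x=4 (P, w=30) cum 30
  x=4 (U, w=30) cum 60
  x=13 (T, w=90) cum 150
  x=19 (V, w=30) cum 180  ← median
  x=20 (S, w=4) cum 184
  x=21 (R, w=150) cum 334
  x=23 (Q, w=8) cum 342
⇒ x* = 19
y-coordinate, sorted with cumulative weight:
  y=3 (P, w=30) cum 30
  y=12 (Q, w=8) cum 38
  y=13 (R, w=150) cum 188  ← median
  y=15 (V, w=30) cum 218
  y=21 (T, w=90) cum 308
  y=24 (S, w=4) cum 312
  y=24 (U, w=30) cum 342
⇒ y* = 13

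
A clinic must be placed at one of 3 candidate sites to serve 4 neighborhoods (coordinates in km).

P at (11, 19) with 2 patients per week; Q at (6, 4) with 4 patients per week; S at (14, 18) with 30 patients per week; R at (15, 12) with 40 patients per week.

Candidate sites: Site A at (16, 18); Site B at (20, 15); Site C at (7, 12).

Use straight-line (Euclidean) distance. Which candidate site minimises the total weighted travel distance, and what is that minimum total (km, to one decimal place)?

Total weighted distance at each candidate:
  Site A (16, 18): total = 382.3
  Site B (20, 15): total = 525.4
  Site C (7, 12): total = 645.0
Minimum is at Site A with total 382.3 km.

Site A, total 382.3 km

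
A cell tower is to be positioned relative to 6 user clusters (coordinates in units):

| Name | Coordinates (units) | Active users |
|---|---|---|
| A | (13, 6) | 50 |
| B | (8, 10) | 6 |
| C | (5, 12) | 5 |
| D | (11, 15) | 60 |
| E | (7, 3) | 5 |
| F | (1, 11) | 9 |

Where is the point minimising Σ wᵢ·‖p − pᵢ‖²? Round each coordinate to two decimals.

(10.57, 10.62)

The minimiser of Σwᵢ‖p−pᵢ‖² is the weighted centroid p* = (Σwᵢpᵢ)/(Σwᵢ).
Σwᵢ = 135.
Σwᵢxᵢ = 50·13 + 6·8 + 5·5 + 60·11 + 5·7 + 9·1 = 1427.
Σwᵢyᵢ = 50·6 + 6·10 + 5·12 + 60·15 + 5·3 + 9·11 = 1434.
x* = 1427/135 = 10.57, y* = 1434/135 = 10.62.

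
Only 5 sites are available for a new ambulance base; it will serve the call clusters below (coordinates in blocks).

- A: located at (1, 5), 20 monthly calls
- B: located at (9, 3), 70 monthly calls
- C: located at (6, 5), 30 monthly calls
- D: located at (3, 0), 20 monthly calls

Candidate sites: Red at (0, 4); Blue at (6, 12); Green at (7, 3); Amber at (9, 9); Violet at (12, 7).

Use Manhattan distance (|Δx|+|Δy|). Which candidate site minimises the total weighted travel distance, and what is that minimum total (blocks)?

Total weighted distance at each candidate:
  Red (0, 4): total = 1090
  Blue (6, 12): total = 1590
  Green (7, 3): total = 530
  Amber (9, 9): total = 1170
  Violet (12, 7): total = 1310
Minimum is at Green with total 530 blocks.

Green, total 530 blocks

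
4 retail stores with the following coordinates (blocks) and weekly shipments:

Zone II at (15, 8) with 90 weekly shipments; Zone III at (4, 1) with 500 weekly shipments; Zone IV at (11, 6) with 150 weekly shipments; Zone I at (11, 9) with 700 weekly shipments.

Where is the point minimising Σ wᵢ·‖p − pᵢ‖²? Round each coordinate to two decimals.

(8.82, 5.85)

The minimiser of Σwᵢ‖p−pᵢ‖² is the weighted centroid p* = (Σwᵢpᵢ)/(Σwᵢ).
Σwᵢ = 1440.
Σwᵢxᵢ = 90·15 + 500·4 + 150·11 + 700·11 = 12700.
Σwᵢyᵢ = 90·8 + 500·1 + 150·6 + 700·9 = 8420.
x* = 12700/1440 = 8.82, y* = 8420/1440 = 5.85.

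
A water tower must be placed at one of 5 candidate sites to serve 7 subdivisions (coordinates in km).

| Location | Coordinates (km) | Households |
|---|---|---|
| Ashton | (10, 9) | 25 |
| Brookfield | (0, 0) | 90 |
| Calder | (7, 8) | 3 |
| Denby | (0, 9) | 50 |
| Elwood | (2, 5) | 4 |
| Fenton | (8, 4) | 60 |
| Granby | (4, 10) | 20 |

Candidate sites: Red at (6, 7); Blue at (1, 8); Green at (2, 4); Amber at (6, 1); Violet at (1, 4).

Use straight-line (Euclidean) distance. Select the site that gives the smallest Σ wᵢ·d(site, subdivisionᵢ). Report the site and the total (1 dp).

Total weighted distance at each candidate:
  Red (6, 7): total = 1568.4
  Blue (1, 8): total = 1609.2
  Green (2, 4): total = 1417.3
  Amber (6, 1): total = 1715.6
  Violet (1, 4): total = 1464.9
Minimum is at Green with total 1417.3 km.

Green, total 1417.3 km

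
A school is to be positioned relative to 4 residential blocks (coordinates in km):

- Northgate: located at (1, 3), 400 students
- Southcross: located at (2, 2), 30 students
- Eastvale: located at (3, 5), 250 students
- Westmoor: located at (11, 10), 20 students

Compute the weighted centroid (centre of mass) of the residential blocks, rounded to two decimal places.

(2.04, 3.87)

The minimiser of Σwᵢ‖p−pᵢ‖² is the weighted centroid p* = (Σwᵢpᵢ)/(Σwᵢ).
Σwᵢ = 700.
Σwᵢxᵢ = 400·1 + 30·2 + 250·3 + 20·11 = 1430.
Σwᵢyᵢ = 400·3 + 30·2 + 250·5 + 20·10 = 2710.
x* = 1430/700 = 2.04, y* = 2710/700 = 3.87.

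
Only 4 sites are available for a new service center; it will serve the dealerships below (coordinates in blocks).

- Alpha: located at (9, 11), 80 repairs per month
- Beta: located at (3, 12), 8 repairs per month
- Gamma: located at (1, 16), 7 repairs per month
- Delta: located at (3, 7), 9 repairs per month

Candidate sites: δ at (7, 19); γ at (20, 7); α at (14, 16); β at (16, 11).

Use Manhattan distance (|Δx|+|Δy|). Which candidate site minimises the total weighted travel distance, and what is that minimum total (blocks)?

Total weighted distance at each candidate:
  δ (7, 19): total = 1095
  γ (20, 7): total = 1725
  α (14, 16): total = 1191
  β (16, 11): total = 965
Minimum is at β with total 965 blocks.

β, total 965 blocks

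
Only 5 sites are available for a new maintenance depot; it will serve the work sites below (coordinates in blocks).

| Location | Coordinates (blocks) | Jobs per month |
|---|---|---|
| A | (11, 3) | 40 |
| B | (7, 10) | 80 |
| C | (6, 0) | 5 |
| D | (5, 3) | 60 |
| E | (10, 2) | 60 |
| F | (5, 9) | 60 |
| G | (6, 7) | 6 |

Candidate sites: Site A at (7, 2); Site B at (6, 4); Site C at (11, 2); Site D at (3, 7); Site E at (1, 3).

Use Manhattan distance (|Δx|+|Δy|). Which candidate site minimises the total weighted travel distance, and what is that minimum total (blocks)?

Site B, total 1678 blocks

Total weighted distance at each candidate:
  Site A (7, 2): total = 1791
  Site B (6, 4): total = 1678
  Site C (11, 2): total = 2355
  Site D (3, 7): total = 2428
  Site E (1, 3): total = 2974
Minimum is at Site B with total 1678 blocks.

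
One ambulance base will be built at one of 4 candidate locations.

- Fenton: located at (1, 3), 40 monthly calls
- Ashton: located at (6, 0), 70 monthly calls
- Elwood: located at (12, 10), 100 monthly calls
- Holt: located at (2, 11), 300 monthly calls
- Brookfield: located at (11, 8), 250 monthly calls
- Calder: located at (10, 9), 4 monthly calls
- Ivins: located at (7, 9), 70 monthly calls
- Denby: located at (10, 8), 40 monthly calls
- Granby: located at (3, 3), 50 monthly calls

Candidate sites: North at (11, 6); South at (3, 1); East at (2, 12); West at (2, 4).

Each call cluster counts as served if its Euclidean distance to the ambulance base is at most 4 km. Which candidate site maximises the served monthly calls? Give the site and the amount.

East, covering 300

Coverage radius r = 4 km; a point is covered iff (Δx)²+(Δy)² ≤ 4² = 16.
  North (11, 6): covers {Brookfield, Calder, Denby} → 294
  South (3, 1): covers {Fenton, Ashton, Granby} → 160
  East (2, 12): covers {Holt} → 300
  West (2, 4): covers {Fenton, Granby} → 90
Maximum coverage at East: 300 monthly calls.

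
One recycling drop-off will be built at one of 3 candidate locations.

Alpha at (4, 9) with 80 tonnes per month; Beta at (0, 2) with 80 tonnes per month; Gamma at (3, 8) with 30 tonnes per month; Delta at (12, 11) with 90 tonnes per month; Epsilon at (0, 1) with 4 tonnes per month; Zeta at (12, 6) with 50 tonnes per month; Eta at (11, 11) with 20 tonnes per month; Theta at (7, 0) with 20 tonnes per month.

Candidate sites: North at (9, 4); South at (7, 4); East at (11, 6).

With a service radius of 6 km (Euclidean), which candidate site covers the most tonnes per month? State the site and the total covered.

South, covering 180

Coverage radius r = 6 km; a point is covered iff (Δx)²+(Δy)² ≤ 6² = 36.
  North (9, 4): covers {Zeta, Theta} → 70
  South (7, 4): covers {Alpha, Gamma, Zeta, Theta} → 180
  East (11, 6): covers {Delta, Zeta, Eta} → 160
Maximum coverage at South: 180 tonnes per month.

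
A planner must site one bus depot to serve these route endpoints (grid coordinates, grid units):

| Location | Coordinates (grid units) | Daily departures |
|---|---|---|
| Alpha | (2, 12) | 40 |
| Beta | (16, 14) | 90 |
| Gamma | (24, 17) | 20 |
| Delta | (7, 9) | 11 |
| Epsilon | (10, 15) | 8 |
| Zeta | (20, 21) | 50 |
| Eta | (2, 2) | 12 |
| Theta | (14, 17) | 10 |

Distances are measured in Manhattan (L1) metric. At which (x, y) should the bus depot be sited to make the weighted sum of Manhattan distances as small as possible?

(16, 14)

Manhattan distance separates: Σwᵢ(|x−xᵢ|+|y−yᵢ|) = Σwᵢ|x−xᵢ| + Σwᵢ|y−yᵢ|, so x and y are optimised independently as 1-D weighted medians.
Total weight W = 241; half = 120.5.
x-coordinate, sorted with cumulative weight:
  x=2 (Alpha, w=40) cum 40
  x=2 (Eta, w=12) cum 52
  x=7 (Delta, w=11) cum 63
  x=10 (Epsilon, w=8) cum 71
  x=14 (Theta, w=10) cum 81
  x=16 (Beta, w=90) cum 171  ← median
  x=20 (Zeta, w=50) cum 221
  x=24 (Gamma, w=20) cum 241
⇒ x* = 16
y-coordinate, sorted with cumulative weight:
  y=2 (Eta, w=12) cum 12
  y=9 (Delta, w=11) cum 23
  y=12 (Alpha, w=40) cum 63
  y=14 (Beta, w=90) cum 153  ← median
  y=15 (Epsilon, w=8) cum 161
  y=17 (Gamma, w=20) cum 181
  y=17 (Theta, w=10) cum 191
  y=21 (Zeta, w=50) cum 241
⇒ y* = 14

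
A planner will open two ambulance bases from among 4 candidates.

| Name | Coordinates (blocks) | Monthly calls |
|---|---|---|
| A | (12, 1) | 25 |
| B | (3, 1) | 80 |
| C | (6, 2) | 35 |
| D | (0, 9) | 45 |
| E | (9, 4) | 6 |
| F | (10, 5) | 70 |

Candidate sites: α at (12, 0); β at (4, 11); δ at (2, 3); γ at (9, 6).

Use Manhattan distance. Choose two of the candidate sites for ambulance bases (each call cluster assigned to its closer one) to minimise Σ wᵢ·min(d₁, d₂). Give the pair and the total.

{δ, γ}, total 1127

Evaluate every pair (each demand assigned to the nearer of the two):
  {δ, γ}: total = 1127
  {α, δ}: total = 1332
  {β, δ}: total = 1733
  {β, γ}: total = 1747
  {α, γ}: total = 1762
  {α, β}: total = 1907
Best pair: {δ, γ} with total 1127.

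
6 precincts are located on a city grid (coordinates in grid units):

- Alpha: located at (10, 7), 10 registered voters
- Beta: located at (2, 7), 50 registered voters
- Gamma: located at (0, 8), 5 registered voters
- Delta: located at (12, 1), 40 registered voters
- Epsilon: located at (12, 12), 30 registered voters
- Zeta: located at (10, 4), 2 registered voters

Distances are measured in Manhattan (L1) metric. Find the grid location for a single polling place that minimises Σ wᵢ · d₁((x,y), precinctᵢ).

(12, 7)

Manhattan distance separates: Σwᵢ(|x−xᵢ|+|y−yᵢ|) = Σwᵢ|x−xᵢ| + Σwᵢ|y−yᵢ|, so x and y are optimised independently as 1-D weighted medians.
Total weight W = 137; half = 68.5.
x-coordinate, sorted with cumulative weight:
  x=0 (Gamma, w=5) cum 5
  x=2 (Beta, w=50) cum 55
  x=10 (Alpha, w=10) cum 65
  x=10 (Zeta, w=2) cum 67
  x=12 (Delta, w=40) cum 107  ← median
  x=12 (Epsilon, w=30) cum 137
⇒ x* = 12
y-coordinate, sorted with cumulative weight:
  y=1 (Delta, w=40) cum 40
  y=4 (Zeta, w=2) cum 42
  y=7 (Alpha, w=10) cum 52
  y=7 (Beta, w=50) cum 102  ← median
  y=8 (Gamma, w=5) cum 107
  y=12 (Epsilon, w=30) cum 137
⇒ y* = 7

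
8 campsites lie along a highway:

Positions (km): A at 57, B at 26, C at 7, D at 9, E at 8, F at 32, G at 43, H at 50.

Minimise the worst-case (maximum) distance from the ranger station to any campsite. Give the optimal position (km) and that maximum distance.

The 1-center on a line is the midpoint of the two extreme points: leftmost at 7, rightmost at 57.
Optimal location = (7 + 57)/2 = 32; maximum distance = (57 − 7)/2 = 25.

location 32, max distance 25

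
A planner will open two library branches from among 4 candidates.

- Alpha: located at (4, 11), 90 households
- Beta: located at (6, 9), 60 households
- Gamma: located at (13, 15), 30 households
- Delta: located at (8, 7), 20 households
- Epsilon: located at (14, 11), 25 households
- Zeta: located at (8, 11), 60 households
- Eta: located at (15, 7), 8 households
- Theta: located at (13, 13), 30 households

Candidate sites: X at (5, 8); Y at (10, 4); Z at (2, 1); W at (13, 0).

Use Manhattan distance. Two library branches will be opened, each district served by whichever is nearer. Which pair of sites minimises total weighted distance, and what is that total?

Evaluate every pair (each demand assigned to the nearer of the two):
  {X, Y}: total = 2039
  {X, W}: total = 2132
  {X, Z}: total = 2148
  {Y, Z}: total = 3379
  {Y, W}: total = 3469
  {Z, W}: total = 4212
Best pair: {X, Y} with total 2039.

{X, Y}, total 2039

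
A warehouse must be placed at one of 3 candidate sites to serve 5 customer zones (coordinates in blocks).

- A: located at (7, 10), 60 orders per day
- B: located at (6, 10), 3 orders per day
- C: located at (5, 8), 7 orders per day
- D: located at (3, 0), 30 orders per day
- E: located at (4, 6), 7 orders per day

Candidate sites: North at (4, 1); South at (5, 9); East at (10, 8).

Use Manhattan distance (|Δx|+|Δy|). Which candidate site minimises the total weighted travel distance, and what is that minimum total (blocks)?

South, total 551 blocks

Total weighted distance at each candidate:
  North (4, 1): total = 904
  South (5, 9): total = 551
  East (10, 8): total = 859
Minimum is at South with total 551 blocks.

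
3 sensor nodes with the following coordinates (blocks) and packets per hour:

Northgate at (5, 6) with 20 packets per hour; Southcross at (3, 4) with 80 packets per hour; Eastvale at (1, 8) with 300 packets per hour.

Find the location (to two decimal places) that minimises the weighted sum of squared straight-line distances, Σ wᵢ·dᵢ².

The minimiser of Σwᵢ‖p−pᵢ‖² is the weighted centroid p* = (Σwᵢpᵢ)/(Σwᵢ).
Σwᵢ = 400.
Σwᵢxᵢ = 20·5 + 80·3 + 300·1 = 640.
Σwᵢyᵢ = 20·6 + 80·4 + 300·8 = 2840.
x* = 640/400 = 1.60, y* = 2840/400 = 7.10.

(1.60, 7.10)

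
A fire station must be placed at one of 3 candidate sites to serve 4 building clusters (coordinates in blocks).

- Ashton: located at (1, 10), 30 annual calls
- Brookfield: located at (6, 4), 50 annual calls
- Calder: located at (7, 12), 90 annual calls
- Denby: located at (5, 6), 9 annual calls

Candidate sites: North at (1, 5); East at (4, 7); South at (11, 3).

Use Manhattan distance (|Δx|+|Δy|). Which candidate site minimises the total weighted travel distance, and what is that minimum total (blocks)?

Total weighted distance at each candidate:
  North (1, 5): total = 1665
  East (4, 7): total = 1168
  South (11, 3): total = 2061
Minimum is at East with total 1168 blocks.

East, total 1168 blocks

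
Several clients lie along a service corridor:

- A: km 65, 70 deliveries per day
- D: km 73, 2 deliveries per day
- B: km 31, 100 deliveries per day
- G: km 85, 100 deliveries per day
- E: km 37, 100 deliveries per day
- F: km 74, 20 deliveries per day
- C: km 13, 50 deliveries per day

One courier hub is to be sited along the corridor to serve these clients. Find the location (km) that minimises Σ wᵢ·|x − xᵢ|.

For a sum of weighted absolute distances on a line, the optimum is the weighted median (not the mean). Total weight W = 442; half-weight = 221.
Sort by position and accumulate weight:
  km 13 (C, w=50) → cum 50
  km 31 (B, w=100) → cum 150
  km 37 (E, w=100) → cum 250  ≥ 221 → median here
  km 65 (A, w=70) → cum 320
  km 73 (D, w=2) → cum 322
  km 74 (F, w=20) → cum 342
  km 85 (G, w=100) → cum 442
Optimal location: km 37.

x = 37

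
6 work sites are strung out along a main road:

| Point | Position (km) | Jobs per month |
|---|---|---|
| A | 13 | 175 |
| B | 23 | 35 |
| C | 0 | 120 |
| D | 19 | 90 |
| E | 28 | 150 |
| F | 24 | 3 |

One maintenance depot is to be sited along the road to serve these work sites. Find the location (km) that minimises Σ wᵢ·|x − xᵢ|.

x = 13

For a sum of weighted absolute distances on a line, the optimum is the weighted median (not the mean). Total weight W = 573; half-weight = 286.5.
Sort by position and accumulate weight:
  km 0 (C, w=120) → cum 120
  km 13 (A, w=175) → cum 295  ≥ 286.5 → median here
  km 19 (D, w=90) → cum 385
  km 23 (B, w=35) → cum 420
  km 24 (F, w=3) → cum 423
  km 28 (E, w=150) → cum 573
Optimal location: km 13.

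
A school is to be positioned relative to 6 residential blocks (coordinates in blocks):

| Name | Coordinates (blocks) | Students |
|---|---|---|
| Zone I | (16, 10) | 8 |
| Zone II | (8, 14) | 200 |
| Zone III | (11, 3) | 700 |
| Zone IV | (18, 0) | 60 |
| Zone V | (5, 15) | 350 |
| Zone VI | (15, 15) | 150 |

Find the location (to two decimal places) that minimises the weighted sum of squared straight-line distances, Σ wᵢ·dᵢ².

(9.88, 8.50)

The minimiser of Σwᵢ‖p−pᵢ‖² is the weighted centroid p* = (Σwᵢpᵢ)/(Σwᵢ).
Σwᵢ = 1468.
Σwᵢxᵢ = 8·16 + 200·8 + 700·11 + 60·18 + 350·5 + 150·15 = 14508.
Σwᵢyᵢ = 8·10 + 200·14 + 700·3 + 60·0 + 350·15 + 150·15 = 12480.
x* = 14508/1468 = 9.88, y* = 12480/1468 = 8.50.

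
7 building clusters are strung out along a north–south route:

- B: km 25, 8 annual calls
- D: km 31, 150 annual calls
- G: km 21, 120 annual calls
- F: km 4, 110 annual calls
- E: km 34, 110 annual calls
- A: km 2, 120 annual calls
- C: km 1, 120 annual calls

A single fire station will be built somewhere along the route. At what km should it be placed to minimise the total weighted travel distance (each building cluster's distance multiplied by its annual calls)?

x = 21

For a sum of weighted absolute distances on a line, the optimum is the weighted median (not the mean). Total weight W = 738; half-weight = 369.
Sort by position and accumulate weight:
  km 1 (C, w=120) → cum 120
  km 2 (A, w=120) → cum 240
  km 4 (F, w=110) → cum 350
  km 21 (G, w=120) → cum 470  ≥ 369 → median here
  km 25 (B, w=8) → cum 478
  km 31 (D, w=150) → cum 628
  km 34 (E, w=110) → cum 738
Optimal location: km 21.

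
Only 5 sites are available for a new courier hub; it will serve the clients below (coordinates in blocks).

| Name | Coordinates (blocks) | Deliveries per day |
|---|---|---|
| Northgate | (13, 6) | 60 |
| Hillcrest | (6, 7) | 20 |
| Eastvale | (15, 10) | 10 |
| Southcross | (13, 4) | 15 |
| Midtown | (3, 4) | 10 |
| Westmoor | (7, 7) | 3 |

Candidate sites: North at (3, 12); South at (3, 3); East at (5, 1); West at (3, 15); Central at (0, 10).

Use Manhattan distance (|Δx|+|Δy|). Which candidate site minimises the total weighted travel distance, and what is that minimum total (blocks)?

South, total 1309 blocks

Total weighted distance at each candidate:
  North (3, 12): total = 1637
  South (3, 3): total = 1309
  East (5, 1): total = 1349
  West (3, 15): total = 1991
  Central (0, 10): total = 1755
Minimum is at South with total 1309 blocks.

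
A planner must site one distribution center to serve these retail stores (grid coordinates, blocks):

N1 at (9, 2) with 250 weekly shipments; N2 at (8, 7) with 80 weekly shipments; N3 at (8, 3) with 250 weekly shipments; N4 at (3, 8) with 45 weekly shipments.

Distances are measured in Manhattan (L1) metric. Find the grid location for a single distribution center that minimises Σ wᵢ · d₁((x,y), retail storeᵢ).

(8, 3)

Manhattan distance separates: Σwᵢ(|x−xᵢ|+|y−yᵢ|) = Σwᵢ|x−xᵢ| + Σwᵢ|y−yᵢ|, so x and y are optimised independently as 1-D weighted medians.
Total weight W = 625; half = 312.5.
x-coordinate, sorted with cumulative weight:
  x=3 (N4, w=45) cum 45
  x=8 (N2, w=80) cum 125
  x=8 (N3, w=250) cum 375  ← median
  x=9 (N1, w=250) cum 625
⇒ x* = 8
y-coordinate, sorted with cumulative weight:
  y=2 (N1, w=250) cum 250
  y=3 (N3, w=250) cum 500  ← median
  y=7 (N2, w=80) cum 580
  y=8 (N4, w=45) cum 625
⇒ y* = 3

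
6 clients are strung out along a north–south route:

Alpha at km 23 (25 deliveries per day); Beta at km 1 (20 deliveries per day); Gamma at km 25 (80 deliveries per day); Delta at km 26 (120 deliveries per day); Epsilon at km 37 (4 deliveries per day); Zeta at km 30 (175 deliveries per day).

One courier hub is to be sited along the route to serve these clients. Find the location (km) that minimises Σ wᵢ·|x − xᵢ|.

x = 26

For a sum of weighted absolute distances on a line, the optimum is the weighted median (not the mean). Total weight W = 424; half-weight = 212.
Sort by position and accumulate weight:
  km 1 (Beta, w=20) → cum 20
  km 23 (Alpha, w=25) → cum 45
  km 25 (Gamma, w=80) → cum 125
  km 26 (Delta, w=120) → cum 245  ≥ 212 → median here
  km 30 (Zeta, w=175) → cum 420
  km 37 (Epsilon, w=4) → cum 424
Optimal location: km 26.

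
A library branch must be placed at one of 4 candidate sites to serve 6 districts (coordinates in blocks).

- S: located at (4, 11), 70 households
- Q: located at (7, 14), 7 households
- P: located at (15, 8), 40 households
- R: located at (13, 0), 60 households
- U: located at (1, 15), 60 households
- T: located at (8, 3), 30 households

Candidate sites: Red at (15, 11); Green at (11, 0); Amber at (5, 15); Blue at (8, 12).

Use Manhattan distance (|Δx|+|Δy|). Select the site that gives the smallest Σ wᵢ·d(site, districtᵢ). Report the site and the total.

Blue, total 2701 blocks

Total weighted distance at each candidate:
  Red (15, 11): total = 3277
  Green (11, 0): total = 3666
  Amber (5, 15): total = 3121
  Blue (8, 12): total = 2701
Minimum is at Blue with total 2701 blocks.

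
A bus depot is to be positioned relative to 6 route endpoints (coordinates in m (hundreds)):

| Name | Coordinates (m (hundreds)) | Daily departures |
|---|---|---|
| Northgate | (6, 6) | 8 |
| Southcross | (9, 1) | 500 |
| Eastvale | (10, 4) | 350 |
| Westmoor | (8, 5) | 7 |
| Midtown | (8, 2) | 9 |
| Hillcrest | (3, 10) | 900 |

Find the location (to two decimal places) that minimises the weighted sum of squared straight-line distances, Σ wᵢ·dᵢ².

(6.13, 6.20)

The minimiser of Σwᵢ‖p−pᵢ‖² is the weighted centroid p* = (Σwᵢpᵢ)/(Σwᵢ).
Σwᵢ = 1774.
Σwᵢxᵢ = 8·6 + 500·9 + 350·10 + 7·8 + 9·8 + 900·3 = 10876.
Σwᵢyᵢ = 8·6 + 500·1 + 350·4 + 7·5 + 9·2 + 900·10 = 11001.
x* = 10876/1774 = 6.13, y* = 11001/1774 = 6.20.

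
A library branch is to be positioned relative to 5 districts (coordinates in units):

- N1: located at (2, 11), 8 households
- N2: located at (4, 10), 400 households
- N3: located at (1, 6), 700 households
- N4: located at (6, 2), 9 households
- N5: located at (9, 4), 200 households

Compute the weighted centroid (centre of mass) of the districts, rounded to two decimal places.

(3.17, 6.91)

The minimiser of Σwᵢ‖p−pᵢ‖² is the weighted centroid p* = (Σwᵢpᵢ)/(Σwᵢ).
Σwᵢ = 1317.
Σwᵢxᵢ = 8·2 + 400·4 + 700·1 + 9·6 + 200·9 = 4170.
Σwᵢyᵢ = 8·11 + 400·10 + 700·6 + 9·2 + 200·4 = 9106.
x* = 4170/1317 = 3.17, y* = 9106/1317 = 6.91.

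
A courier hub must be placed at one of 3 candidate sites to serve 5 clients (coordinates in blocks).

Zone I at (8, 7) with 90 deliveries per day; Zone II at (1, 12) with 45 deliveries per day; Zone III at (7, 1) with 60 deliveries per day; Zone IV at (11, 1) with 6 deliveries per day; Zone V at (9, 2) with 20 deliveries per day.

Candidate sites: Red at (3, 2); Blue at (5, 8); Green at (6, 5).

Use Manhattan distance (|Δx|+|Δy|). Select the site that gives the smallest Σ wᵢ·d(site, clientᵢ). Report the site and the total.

Total weighted distance at each candidate:
  Red (3, 2): total = 1914
  Blue (5, 8): total = 1538
  Green (6, 5): total = 1374
Minimum is at Green with total 1374 blocks.

Green, total 1374 blocks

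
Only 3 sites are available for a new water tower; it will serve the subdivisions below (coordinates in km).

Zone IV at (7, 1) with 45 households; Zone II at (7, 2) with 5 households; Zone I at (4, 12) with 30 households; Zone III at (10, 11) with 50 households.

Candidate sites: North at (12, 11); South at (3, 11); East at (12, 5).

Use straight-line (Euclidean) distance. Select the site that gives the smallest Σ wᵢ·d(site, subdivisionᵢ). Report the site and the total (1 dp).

Total weighted distance at each candidate:
  North (12, 11): total = 896.5
  South (3, 11): total = 926.3
  East (12, 5): total = 952.4
Minimum is at North with total 896.5 km.

North, total 896.5 km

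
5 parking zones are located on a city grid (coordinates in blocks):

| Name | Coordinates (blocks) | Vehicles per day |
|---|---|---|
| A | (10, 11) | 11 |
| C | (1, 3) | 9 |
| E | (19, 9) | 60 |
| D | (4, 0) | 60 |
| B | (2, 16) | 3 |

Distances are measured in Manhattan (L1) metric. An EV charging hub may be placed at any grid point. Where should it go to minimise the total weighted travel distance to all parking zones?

(4, 9)

Manhattan distance separates: Σwᵢ(|x−xᵢ|+|y−yᵢ|) = Σwᵢ|x−xᵢ| + Σwᵢ|y−yᵢ|, so x and y are optimised independently as 1-D weighted medians.
Total weight W = 143; half = 71.5.
x-coordinate, sorted with cumulative weight:
  x=1 (C, w=9) cum 9
  x=2 (B, w=3) cum 12
  x=4 (D, w=60) cum 72  ← median
  x=10 (A, w=11) cum 83
  x=19 (E, w=60) cum 143
⇒ x* = 4
y-coordinate, sorted with cumulative weight:
  y=0 (D, w=60) cum 60
  y=3 (C, w=9) cum 69
  y=9 (E, w=60) cum 129  ← median
  y=11 (A, w=11) cum 140
  y=16 (B, w=3) cum 143
⇒ y* = 9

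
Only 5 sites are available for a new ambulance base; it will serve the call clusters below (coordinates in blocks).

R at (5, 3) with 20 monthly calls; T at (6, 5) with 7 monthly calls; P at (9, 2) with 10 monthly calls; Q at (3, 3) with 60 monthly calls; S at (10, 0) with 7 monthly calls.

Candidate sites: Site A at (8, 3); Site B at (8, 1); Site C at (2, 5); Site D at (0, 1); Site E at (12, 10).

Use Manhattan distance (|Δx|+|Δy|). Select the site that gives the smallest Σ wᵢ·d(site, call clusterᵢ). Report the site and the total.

Total weighted distance at each candidate:
  Site A (8, 3): total = 443
  Site B (8, 1): total = 603
  Site C (2, 5): total = 499
  Site D (0, 1): total = 687
  Site E (12, 10): total = 1511
Minimum is at Site A with total 443 blocks.

Site A, total 443 blocks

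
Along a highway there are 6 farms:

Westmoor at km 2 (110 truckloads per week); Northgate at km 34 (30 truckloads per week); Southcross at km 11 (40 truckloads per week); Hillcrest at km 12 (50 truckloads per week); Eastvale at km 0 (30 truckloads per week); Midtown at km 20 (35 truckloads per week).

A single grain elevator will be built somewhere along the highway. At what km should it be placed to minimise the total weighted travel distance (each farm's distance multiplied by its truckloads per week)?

For a sum of weighted absolute distances on a line, the optimum is the weighted median (not the mean). Total weight W = 295; half-weight = 147.5.
Sort by position and accumulate weight:
  km 0 (Eastvale, w=30) → cum 30
  km 2 (Westmoor, w=110) → cum 140
  km 11 (Southcross, w=40) → cum 180  ≥ 147.5 → median here
  km 12 (Hillcrest, w=50) → cum 230
  km 20 (Midtown, w=35) → cum 265
  km 34 (Northgate, w=30) → cum 295
Optimal location: km 11.

x = 11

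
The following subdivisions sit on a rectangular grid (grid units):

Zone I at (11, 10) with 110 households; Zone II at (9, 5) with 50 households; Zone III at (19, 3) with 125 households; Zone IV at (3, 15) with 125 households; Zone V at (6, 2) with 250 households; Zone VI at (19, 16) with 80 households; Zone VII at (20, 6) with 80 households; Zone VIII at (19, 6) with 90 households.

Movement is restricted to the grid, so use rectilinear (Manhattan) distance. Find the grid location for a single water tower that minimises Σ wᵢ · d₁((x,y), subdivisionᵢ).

(11, 6)

Manhattan distance separates: Σwᵢ(|x−xᵢ|+|y−yᵢ|) = Σwᵢ|x−xᵢ| + Σwᵢ|y−yᵢ|, so x and y are optimised independently as 1-D weighted medians.
Total weight W = 910; half = 455.
x-coordinate, sorted with cumulative weight:
  x=3 (Zone IV, w=125) cum 125
  x=6 (Zone V, w=250) cum 375
  x=9 (Zone II, w=50) cum 425
  x=11 (Zone I, w=110) cum 535  ← median
  x=19 (Zone III, w=125) cum 660
  x=19 (Zone VI, w=80) cum 740
  x=19 (Zone VIII, w=90) cum 830
  x=20 (Zone VII, w=80) cum 910
⇒ x* = 11
y-coordinate, sorted with cumulative weight:
  y=2 (Zone V, w=250) cum 250
  y=3 (Zone III, w=125) cum 375
  y=5 (Zone II, w=50) cum 425
  y=6 (Zone VII, w=80) cum 505  ← median
  y=6 (Zone VIII, w=90) cum 595
  y=10 (Zone I, w=110) cum 705
  y=15 (Zone IV, w=125) cum 830
  y=16 (Zone VI, w=80) cum 910
⇒ y* = 6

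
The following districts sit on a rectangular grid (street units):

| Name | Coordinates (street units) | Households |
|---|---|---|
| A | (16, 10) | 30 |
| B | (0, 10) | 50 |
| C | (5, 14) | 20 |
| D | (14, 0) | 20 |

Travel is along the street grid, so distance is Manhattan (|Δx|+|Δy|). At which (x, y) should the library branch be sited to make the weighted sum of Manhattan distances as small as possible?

Manhattan distance separates: Σwᵢ(|x−xᵢ|+|y−yᵢ|) = Σwᵢ|x−xᵢ| + Σwᵢ|y−yᵢ|, so x and y are optimised independently as 1-D weighted medians.
Total weight W = 120; half = 60.
x-coordinate, sorted with cumulative weight:
  x=0 (B, w=50) cum 50
  x=5 (C, w=20) cum 70  ← median
  x=14 (D, w=20) cum 90
  x=16 (A, w=30) cum 120
⇒ x* = 5
y-coordinate, sorted with cumulative weight:
  y=0 (D, w=20) cum 20
  y=10 (A, w=30) cum 50
  y=10 (B, w=50) cum 100  ← median
  y=14 (C, w=20) cum 120
⇒ y* = 10

(5, 10)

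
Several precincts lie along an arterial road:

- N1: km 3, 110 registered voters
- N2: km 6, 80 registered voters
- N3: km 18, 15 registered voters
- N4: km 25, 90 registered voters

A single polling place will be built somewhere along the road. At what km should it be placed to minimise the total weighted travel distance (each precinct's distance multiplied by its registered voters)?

For a sum of weighted absolute distances on a line, the optimum is the weighted median (not the mean). Total weight W = 295; half-weight = 147.5.
Sort by position and accumulate weight:
  km 3 (N1, w=110) → cum 110
  km 6 (N2, w=80) → cum 190  ≥ 147.5 → median here
  km 18 (N3, w=15) → cum 205
  km 25 (N4, w=90) → cum 295
Optimal location: km 6.

x = 6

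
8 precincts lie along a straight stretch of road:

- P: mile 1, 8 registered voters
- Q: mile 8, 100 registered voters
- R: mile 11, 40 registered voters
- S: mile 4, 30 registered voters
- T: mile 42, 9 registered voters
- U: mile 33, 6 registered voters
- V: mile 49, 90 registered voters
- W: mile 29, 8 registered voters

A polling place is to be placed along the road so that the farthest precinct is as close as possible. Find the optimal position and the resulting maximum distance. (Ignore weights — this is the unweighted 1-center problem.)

The 1-center on a line is the midpoint of the two extreme points: leftmost at 1, rightmost at 49.
Optimal location = (1 + 49)/2 = 25; maximum distance = (49 − 1)/2 = 24.

location 25, max distance 24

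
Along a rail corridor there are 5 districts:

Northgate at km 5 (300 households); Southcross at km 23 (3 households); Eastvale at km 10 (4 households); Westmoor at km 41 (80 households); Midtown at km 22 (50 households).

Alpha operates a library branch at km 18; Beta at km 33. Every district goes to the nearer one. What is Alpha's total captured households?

357

The indifferent point is the midpoint (18+33)/2 = 25.5; districts left of it (closer to Alpha at 18) go to Alpha, those right go to Beta.
  Northgate at 5 (w=300) → Alpha
  Eastvale at 10 (w=4) → Alpha
  Midtown at 22 (w=50) → Alpha
  Southcross at 23 (w=3) → Alpha
  Westmoor at 41 (w=80) → Beta
Alpha captures 357; Beta captures 80.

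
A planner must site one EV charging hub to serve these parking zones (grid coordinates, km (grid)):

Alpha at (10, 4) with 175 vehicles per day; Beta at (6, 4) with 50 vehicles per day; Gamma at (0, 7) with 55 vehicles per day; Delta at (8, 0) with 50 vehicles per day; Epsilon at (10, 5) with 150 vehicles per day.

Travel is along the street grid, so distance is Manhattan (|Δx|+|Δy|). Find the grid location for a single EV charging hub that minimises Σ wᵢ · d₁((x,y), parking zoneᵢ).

(10, 4)

Manhattan distance separates: Σwᵢ(|x−xᵢ|+|y−yᵢ|) = Σwᵢ|x−xᵢ| + Σwᵢ|y−yᵢ|, so x and y are optimised independently as 1-D weighted medians.
Total weight W = 480; half = 240.
x-coordinate, sorted with cumulative weight:
  x=0 (Gamma, w=55) cum 55
  x=6 (Beta, w=50) cum 105
  x=8 (Delta, w=50) cum 155
  x=10 (Alpha, w=175) cum 330  ← median
  x=10 (Epsilon, w=150) cum 480
⇒ x* = 10
y-coordinate, sorted with cumulative weight:
  y=0 (Delta, w=50) cum 50
  y=4 (Alpha, w=175) cum 225
  y=4 (Beta, w=50) cum 275  ← median
  y=5 (Epsilon, w=150) cum 425
  y=7 (Gamma, w=55) cum 480
⇒ y* = 4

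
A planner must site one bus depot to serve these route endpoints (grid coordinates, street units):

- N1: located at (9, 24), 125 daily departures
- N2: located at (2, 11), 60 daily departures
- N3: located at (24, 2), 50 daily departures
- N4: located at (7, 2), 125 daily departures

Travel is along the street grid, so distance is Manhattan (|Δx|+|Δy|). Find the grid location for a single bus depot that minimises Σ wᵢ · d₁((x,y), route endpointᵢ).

Manhattan distance separates: Σwᵢ(|x−xᵢ|+|y−yᵢ|) = Σwᵢ|x−xᵢ| + Σwᵢ|y−yᵢ|, so x and y are optimised independently as 1-D weighted medians.
Total weight W = 360; half = 180.
x-coordinate, sorted with cumulative weight:
  x=2 (N2, w=60) cum 60
  x=7 (N4, w=125) cum 185  ← median
  x=9 (N1, w=125) cum 310
  x=24 (N3, w=50) cum 360
⇒ x* = 7
y-coordinate, sorted with cumulative weight:
  y=2 (N3, w=50) cum 50
  y=2 (N4, w=125) cum 175
  y=11 (N2, w=60) cum 235  ← median
  y=24 (N1, w=125) cum 360
⇒ y* = 11

(7, 11)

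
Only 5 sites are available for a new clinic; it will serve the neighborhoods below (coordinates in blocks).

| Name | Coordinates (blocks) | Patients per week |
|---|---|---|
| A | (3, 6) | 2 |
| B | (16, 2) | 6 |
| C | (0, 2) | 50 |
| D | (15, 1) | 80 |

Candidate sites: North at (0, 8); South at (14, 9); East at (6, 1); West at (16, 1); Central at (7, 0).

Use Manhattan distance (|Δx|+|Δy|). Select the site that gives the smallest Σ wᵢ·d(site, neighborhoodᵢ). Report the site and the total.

Total weighted distance at each candidate:
  North (0, 8): total = 2202
  South (14, 9): total = 1852
  East (6, 1): total = 1152
  West (16, 1): total = 972
  Central (7, 0): total = 1256
Minimum is at West with total 972 blocks.

West, total 972 blocks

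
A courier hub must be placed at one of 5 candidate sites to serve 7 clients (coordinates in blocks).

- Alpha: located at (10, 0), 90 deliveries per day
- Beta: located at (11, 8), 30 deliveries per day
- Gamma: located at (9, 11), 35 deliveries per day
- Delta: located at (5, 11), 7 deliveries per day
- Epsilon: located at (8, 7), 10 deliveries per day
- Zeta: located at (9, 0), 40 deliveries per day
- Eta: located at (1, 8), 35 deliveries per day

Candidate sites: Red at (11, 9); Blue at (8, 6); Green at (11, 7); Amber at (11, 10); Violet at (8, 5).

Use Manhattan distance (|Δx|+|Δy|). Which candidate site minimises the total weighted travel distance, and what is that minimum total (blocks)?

Violet, total 1728 blocks

Total weighted distance at each candidate:
  Red (11, 9): total = 2001
  Blue (8, 6): total = 1741
  Green (11, 7): total = 1805
  Amber (11, 10): total = 2164
  Violet (8, 5): total = 1728
Minimum is at Violet with total 1728 blocks.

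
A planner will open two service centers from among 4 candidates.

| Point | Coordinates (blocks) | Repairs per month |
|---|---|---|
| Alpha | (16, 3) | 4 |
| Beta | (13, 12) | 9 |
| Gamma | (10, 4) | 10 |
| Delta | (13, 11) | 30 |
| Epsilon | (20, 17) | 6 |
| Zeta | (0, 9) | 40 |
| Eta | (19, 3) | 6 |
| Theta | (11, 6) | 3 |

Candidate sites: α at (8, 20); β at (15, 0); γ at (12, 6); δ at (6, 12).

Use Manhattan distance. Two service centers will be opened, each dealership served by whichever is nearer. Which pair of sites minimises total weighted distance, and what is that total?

Evaluate every pair (each demand assigned to the nearer of the two):
  {γ, δ}: total = 848
  {β, δ}: total = 955
  {β, γ}: total = 1058
  {α, γ}: total = 1064
  {α, δ}: total = 1114
  {α, β}: total = 1535
Best pair: {γ, δ} with total 848.

{γ, δ}, total 848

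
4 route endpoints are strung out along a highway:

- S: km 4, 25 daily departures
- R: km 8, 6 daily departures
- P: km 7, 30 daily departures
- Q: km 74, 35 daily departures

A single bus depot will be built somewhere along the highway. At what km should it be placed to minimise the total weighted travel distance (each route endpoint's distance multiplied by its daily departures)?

For a sum of weighted absolute distances on a line, the optimum is the weighted median (not the mean). Total weight W = 96; half-weight = 48.
Sort by position and accumulate weight:
  km 4 (S, w=25) → cum 25
  km 7 (P, w=30) → cum 55  ≥ 48 → median here
  km 8 (R, w=6) → cum 61
  km 74 (Q, w=35) → cum 96
Optimal location: km 7.

x = 7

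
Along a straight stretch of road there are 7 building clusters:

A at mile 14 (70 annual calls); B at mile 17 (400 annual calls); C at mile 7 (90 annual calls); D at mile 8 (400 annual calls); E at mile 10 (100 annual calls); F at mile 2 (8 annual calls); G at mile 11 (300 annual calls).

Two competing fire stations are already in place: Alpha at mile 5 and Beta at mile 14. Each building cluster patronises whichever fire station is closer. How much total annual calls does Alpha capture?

498

The indifferent point is the midpoint (5+14)/2 = 9.5; building clusters left of it (closer to Alpha at 5) go to Alpha, those right go to Beta.
  F at 2 (w=8) → Alpha
  C at 7 (w=90) → Alpha
  D at 8 (w=400) → Alpha
  E at 10 (w=100) → Beta
  G at 11 (w=300) → Beta
  A at 14 (w=70) → Beta
  B at 17 (w=400) → Beta
Alpha captures 498; Beta captures 870.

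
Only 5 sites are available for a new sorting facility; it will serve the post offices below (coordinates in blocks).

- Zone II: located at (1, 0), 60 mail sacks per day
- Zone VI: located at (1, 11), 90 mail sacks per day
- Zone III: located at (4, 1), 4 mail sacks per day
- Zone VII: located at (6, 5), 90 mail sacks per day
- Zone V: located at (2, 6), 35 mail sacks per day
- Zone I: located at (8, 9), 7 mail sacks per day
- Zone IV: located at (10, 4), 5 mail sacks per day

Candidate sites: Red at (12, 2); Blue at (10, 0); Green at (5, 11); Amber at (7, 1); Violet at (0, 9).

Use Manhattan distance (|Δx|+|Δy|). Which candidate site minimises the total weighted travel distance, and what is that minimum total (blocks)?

Total weighted distance at each candidate:
  Red (12, 2): total = 4013
  Blue (10, 0): total = 3765
  Green (5, 11): total = 2309
  Amber (7, 1): total = 2765
  Violet (0, 9): total = 2124
Minimum is at Violet with total 2124 blocks.

Violet, total 2124 blocks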